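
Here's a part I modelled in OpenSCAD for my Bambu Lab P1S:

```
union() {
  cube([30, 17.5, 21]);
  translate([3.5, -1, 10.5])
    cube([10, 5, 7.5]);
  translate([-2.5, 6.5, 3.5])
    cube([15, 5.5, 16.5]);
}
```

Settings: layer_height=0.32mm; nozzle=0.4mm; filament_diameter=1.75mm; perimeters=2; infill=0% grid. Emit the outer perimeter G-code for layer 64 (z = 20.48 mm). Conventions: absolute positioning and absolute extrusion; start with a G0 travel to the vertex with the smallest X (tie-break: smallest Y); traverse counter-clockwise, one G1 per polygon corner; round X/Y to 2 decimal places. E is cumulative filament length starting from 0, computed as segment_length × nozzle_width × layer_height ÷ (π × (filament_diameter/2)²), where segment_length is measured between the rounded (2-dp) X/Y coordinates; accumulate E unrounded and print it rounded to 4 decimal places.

G0 X0.00 Y0.00 Z20.48
G1 X30.00 Y0.00 E1.5965
G1 X30.00 Y17.50 E2.5278
G1 X0.00 Y17.50 E4.1243
G1 X0.00 Y0.00 E5.0555

At z = 20.48 mm: the cube is present — its section is the full 30×17.5 rectangle; the cube at (3.5, -1) does not reach this height (z outside [10.5, 18]); the cube at (-2.5, 6.5) is absent (z outside [3.5, 20]); Merging all regions: only the 30×17.5 cube is present, so the union is just that shape — 1 connected region. The outline is a single polygon with 4 vertices. Extrusion per mm of travel: 0.4 × 0.32 / (π × 0.875²) = 0.053216. Accumulating E over each segment gives final E = 5.0555.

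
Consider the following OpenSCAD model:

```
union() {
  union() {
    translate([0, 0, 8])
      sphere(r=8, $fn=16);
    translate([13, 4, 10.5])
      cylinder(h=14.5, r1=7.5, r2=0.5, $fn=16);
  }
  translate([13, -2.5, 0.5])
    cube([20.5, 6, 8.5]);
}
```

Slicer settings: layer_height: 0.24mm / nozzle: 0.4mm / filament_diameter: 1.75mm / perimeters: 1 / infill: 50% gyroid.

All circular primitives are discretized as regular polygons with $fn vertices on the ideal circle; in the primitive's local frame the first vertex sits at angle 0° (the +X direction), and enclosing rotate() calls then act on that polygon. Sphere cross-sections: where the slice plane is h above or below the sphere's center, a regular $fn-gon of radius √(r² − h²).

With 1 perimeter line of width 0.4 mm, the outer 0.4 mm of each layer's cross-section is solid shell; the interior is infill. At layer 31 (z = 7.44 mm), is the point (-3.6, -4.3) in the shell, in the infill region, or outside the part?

At z = 7.44 mm: the r=8 sphere slices to a regular 16-gon of circumradius 7.980 (√(r²−h²) with h=0.56 from center); the cone at (13, 4) is absent (z outside [10.5, 25]); Merging all regions: only the r=8 sphere is present, so the union is just that shape — 1 connected region; the 20.5×6 cube at (13, -2.5) contributes its full rectangle; Taking the union: the 2 present regions are separate (no shared area or edge), so areas and boundary lengths simply add and each stays a separate island — 2 connected regions. Overall, the cross-section has 2 separate islands. The nearest boundary edge runs (-3.05, -7.37)→(-5.64, -5.64); distance from the point to it = 2.25 mm. (Shell/infill is judged within the island containing the point — the largest one.) The point is inside the cross-section and 2.25 mm from the nearest boundary — more than the 0.4 mm shell width (1 × 0.4), so it's in the infill interior.

infill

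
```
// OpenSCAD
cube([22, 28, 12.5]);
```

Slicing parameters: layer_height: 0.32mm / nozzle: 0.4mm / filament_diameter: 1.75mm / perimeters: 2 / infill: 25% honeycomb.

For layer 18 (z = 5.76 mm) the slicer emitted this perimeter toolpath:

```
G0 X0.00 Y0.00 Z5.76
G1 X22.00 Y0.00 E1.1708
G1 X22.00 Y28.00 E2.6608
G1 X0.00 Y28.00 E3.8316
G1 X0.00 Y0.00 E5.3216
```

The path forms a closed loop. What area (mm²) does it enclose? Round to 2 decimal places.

Apply the shoelace formula to the sequence of (X, Y) vertices; enclosed area = 616.00 mm².

616.00 mm²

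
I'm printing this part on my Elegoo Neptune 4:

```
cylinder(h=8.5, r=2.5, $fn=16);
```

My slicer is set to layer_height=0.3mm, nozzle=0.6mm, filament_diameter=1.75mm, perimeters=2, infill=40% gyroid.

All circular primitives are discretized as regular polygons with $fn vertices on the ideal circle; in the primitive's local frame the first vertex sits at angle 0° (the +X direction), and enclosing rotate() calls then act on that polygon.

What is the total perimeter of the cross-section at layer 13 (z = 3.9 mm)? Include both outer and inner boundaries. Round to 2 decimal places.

15.61 mm

At z = 3.9 mm: the r=2.5 cylinder contributes a regular 16-gon of circumradius 2.5 (perimeter = 2·16·2.500·sin(180°/16) = 15.61 mm). Overall, the cross-section is a single solid region. Total boundary length (outer) = 15.61 mm.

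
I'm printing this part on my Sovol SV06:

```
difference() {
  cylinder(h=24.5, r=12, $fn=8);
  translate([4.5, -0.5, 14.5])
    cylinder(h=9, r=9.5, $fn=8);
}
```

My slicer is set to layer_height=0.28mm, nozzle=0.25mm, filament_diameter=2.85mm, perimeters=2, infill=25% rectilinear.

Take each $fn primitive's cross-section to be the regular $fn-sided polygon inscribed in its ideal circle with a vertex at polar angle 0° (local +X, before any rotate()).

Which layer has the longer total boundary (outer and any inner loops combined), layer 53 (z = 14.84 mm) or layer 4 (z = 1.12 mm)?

Layer 53 (z = 14.84): the cylinder: section is a regular 8-gon, circumradius r=12 (perimeter = 2·8·12.000·sin(180°/8) = 73.48 mm); the cylinder at (4.5, -0.5): section is a regular 8-gon, circumradius r=9.5 (perimeter = 2·8·9.500·sin(180°/8) = 58.17 mm); Taking the first minus the rest: starting from the r=12 cylinder, the r=9.5 cylinder at (4.5, -0.5) partially overlaps it — only the 226.27 mm² overlap (of its 255.27 mm²) is removed, clipping the outline — boundary = 95.17 mm. So its perimeter = 95.17 mm. Layer 4 (z = 1.12): the r=12 cylinder gives a regular 8-gon of circumradius 12 (constant along its height) (perimeter = 2·8·12.000·sin(180°/8) = 73.48 mm); the cylinder at (4.5, -0.5) does not reach this height (z outside [14.5, 23.5]); Taking the first minus the rest: none of the subtracted shapes is present at this height, so the r=12 cylinder is unchanged — boundary = 73.48 mm. So its perimeter = 73.48 mm. Layer 53 is larger (95.17 vs 73.48 mm).

layer 53 (z = 14.84 mm)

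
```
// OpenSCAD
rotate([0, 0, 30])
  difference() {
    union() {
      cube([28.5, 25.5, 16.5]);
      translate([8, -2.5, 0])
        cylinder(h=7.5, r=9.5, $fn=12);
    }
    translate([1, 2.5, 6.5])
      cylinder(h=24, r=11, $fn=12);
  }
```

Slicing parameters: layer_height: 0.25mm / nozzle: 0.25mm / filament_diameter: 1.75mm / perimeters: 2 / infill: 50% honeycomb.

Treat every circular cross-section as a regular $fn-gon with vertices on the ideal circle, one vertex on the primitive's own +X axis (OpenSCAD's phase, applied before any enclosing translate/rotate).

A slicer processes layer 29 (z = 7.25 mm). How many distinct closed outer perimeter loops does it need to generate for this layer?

At z = 7.25 mm: the 28.5×25.5 cube contributes its full rectangle; the r=9.5 cylinder at (8, -2.5) contributes a regular 12-gon of circumradius 9.5; Merging all regions: the regions partially overlap (shared area 88.33 mm²), so overlapping operands fuse into one piece — 1 connected region; the r=11 cylinder at (1, 2.5) contributes a regular 12-gon of circumradius 11; Taking the first minus the rest: starting from the result so far, the r=11 cylinder at (1, 2.5) partially overlaps it — only the 211.10 mm² overlap (of its 363.00 mm²) is removed, clipping the outline — 1 connected region; (whole slice rotated 30° about Z — lengths, areas and connectivity unchanged). The result has 1 disconnected region.

1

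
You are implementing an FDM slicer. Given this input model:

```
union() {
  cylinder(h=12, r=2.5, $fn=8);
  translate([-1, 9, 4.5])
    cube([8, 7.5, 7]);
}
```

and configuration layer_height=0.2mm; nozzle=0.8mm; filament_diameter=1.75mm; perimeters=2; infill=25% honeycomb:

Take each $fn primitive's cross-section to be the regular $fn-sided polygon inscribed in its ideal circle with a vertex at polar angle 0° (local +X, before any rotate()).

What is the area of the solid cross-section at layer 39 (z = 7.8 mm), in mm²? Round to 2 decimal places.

At z = 7.8 mm: the r=2.5 cylinder gives a regular 8-gon of circumradius 2.5 (constant along its height) (area = (8/2)·2.500²·sin(360°/8) = 17.68 mm²); the 8×7.5 cube at (-1, 9) contributes its full rectangle (area 60.00 mm²); Taking the union: the 2 present regions are separate (no shared area or edge), so areas and boundary lengths simply add and each stays a separate island — area = 77.68 mm². Overall, the cross-section has 2 separate islands. Net area = 77.68 mm².

77.68 mm²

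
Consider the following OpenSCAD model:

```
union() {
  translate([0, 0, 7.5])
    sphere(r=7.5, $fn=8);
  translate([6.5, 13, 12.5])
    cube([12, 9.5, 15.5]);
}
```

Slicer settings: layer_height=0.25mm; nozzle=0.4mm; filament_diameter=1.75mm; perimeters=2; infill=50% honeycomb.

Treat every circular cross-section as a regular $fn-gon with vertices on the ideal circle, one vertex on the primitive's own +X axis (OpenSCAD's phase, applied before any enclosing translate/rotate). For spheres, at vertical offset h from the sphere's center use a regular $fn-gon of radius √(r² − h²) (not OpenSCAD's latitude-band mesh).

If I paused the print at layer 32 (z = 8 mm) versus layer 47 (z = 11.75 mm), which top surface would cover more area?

layer 32 (z = 8 mm)

Layer 32 (z = 8): the r=7.5 sphere slices to a regular 8-gon of circumradius 7.483 (√(r²−h²) with h=0.5 from center) (area = (8/2)·7.483²·sin(360°/8) = 158.39 mm²); the cube at (6.5, 13) is not intersected at this z (z outside [12.5, 28]); Merging all regions: only the r=7.5 sphere is present, so the union is just that shape — area = 158.39 mm². So its area = 158.39 mm². Layer 47 (z = 11.75): the r=7.5 sphere contributes a regular 8-gon of circumradius √(7.5²−4.25²) = 6.180 (area = (8/2)·6.180²·sin(360°/8) = 108.01 mm²); the cube at (6.5, 13) is not intersected at this z (z outside [12.5, 28]); Taking the union: only the r=7.5 sphere is present, so the union is just that shape — area = 108.01 mm². So its area = 108.01 mm². Layer 32 is larger (158.39 vs 108.01 mm²).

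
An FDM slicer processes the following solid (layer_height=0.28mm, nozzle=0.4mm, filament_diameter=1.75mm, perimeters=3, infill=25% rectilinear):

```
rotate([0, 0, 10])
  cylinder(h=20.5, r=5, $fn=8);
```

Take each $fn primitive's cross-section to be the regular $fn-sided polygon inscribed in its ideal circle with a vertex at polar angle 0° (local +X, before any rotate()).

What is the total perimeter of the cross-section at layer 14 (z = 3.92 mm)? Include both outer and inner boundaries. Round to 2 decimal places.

30.61 mm

At z = 3.92 mm: the cylinder: section is a regular 8-gon, circumradius r=5 (perimeter = 2·8·5.000·sin(180°/8) = 30.61 mm); (whole slice rotated 10° about Z — lengths, areas and connectivity unchanged). Overall, the cross-section is a single solid region. Total boundary length (outer) = 30.61 mm.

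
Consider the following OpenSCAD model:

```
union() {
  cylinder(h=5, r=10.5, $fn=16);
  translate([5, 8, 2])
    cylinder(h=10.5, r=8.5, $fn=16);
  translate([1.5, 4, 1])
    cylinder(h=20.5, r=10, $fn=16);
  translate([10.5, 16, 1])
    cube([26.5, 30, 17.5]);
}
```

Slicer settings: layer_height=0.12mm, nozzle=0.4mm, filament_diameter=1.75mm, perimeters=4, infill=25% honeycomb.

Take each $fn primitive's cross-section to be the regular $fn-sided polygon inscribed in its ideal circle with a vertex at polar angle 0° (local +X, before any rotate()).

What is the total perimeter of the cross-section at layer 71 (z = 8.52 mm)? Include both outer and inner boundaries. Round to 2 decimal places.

At z = 8.52 mm: the cylinder is not intersected at this z (z outside [0, 5]); the r=8.5 cylinder at (5, 8) contributes a regular 16-gon of circumradius 8.5 (perimeter = 2·16·8.500·sin(180°/16) = 53.06 mm); the r=10 cylinder at (1.5, 4) contributes a regular 16-gon of circumradius 10 (perimeter = 2·16·10.000·sin(180°/16) = 62.43 mm); the cube at (10.5, 16) (footprint 26.5×30) is included at this height (perimeter 113.00 mm); Merging all regions: the regions partially overlap (shared area 164.00 mm²), so the edge portions inside another operand are dropped and the merged outline is re-measured after clipping — boundary = 182.02 mm. Overall, the cross-section has 2 separate islands. Total boundary length (outer) = 182.02 mm.

182.02 mm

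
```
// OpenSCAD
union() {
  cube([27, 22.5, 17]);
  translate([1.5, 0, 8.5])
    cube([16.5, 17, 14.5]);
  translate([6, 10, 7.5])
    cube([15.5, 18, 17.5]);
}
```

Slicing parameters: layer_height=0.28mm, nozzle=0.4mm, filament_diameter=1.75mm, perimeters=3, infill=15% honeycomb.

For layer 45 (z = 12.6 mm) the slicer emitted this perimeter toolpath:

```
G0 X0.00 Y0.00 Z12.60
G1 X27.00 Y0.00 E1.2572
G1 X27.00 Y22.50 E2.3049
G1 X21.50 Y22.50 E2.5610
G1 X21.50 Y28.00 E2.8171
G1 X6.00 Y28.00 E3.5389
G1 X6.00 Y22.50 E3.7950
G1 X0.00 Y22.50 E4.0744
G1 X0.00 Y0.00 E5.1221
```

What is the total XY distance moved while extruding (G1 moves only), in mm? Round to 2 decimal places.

Sum the Euclidean lengths of each G1 segment: total = 110.00 mm.

110.00 mm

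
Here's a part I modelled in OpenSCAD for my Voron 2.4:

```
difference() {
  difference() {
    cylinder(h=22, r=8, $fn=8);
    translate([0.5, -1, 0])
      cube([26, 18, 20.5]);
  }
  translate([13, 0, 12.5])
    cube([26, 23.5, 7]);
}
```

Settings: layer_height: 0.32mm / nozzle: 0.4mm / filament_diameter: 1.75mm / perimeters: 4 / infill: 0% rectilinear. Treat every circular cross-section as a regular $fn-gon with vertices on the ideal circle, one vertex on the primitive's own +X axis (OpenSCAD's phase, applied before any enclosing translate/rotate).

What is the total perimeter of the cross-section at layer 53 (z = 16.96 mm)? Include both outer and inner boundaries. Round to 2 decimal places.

52.08 mm

At z = 16.96 mm: the r=8 cylinder gives a regular 8-gon of circumradius 8 (constant along its height) (perimeter = 2·8·8.000·sin(180°/8) = 48.98 mm); the cube at (0.5, -1) is present — its section is the full 26×18 rectangle (perimeter 88.00 mm); Subtracting the remaining from the first: starting from the r=8 cylinder, the 26×18 cube at (0.5, -1) partially overlaps it — only the 48.60 mm² overlap (of its 468.00 mm²) is removed, clipping the outline — boundary = 52.08 mm; the cube at (13, 0) is present — its section is the full 26×23.5 rectangle (perimeter 99.00 mm); After the difference (first − rest): starting from the result so far, the 26×23.5 cube at (13, 0) misses the remaining region (no effect) — boundary = 52.08 mm. Overall, the cross-section is a single solid region. Total boundary length (outer) = 52.08 mm.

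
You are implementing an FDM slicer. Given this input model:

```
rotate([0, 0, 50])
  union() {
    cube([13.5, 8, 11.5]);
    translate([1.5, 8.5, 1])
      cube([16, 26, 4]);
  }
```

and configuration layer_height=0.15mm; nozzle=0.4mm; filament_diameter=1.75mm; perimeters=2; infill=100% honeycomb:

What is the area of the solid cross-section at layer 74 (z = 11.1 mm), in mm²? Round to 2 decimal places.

At z = 11.1 mm: the 13.5×8 cube contributes its full rectangle (area 108.00 mm²); the cube at (1.5, 8.5) is not intersected at this z (z outside [1, 5]); Merging all regions: only the 13.5×8 cube is present, so the union is just that shape — area = 108.00 mm²; (whole slice rotated 50° about Z — lengths, areas and connectivity unchanged). Overall, the cross-section is a single solid region. Net area = 108.00 mm².

108.00 mm²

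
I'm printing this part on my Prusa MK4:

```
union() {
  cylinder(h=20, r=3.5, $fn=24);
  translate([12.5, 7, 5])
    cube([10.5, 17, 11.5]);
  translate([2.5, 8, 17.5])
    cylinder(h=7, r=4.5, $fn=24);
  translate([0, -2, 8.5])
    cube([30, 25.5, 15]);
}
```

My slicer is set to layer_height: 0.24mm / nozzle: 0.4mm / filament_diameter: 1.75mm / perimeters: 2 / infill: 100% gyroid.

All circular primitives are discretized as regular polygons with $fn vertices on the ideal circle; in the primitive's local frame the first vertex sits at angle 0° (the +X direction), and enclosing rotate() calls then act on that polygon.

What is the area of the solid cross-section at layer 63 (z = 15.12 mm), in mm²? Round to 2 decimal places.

792.23 mm²

At z = 15.12 mm: the cylinder: section is a regular 24-gon, circumradius r=3.5 (area = (24/2)·3.500²·sin(360°/24) = 38.05 mm²); the cube at (12.5, 7) (footprint 10.5×17) is included at this height (area 178.50 mm²); the cylinder at (2.5, 8) is absent (z outside [17.5, 24.5]); the 30×25.5 cube at (0, -2) contributes its full rectangle (area 765.00 mm²); Merging all regions: the regions partially overlap — summed areas 981.55 mm² minus the doubly-counted overlap 189.32 mm² gives 792.23 mm² — area = 792.23 mm². Overall, the cross-section is a single solid region. Net area = 792.23 mm².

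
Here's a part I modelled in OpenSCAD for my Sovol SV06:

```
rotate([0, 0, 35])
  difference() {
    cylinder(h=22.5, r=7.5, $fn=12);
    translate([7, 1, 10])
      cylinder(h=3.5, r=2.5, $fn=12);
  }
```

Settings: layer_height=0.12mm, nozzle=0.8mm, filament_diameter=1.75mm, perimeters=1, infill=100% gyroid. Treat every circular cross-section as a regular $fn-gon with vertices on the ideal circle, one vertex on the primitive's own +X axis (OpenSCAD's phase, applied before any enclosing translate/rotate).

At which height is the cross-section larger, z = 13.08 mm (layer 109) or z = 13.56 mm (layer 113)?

Layer 109 (z = 13.08): the r=7.5 cylinder gives a regular 12-gon of circumradius 7.5 (constant along its height) (area = (12/2)·7.500²·sin(360°/12) = 168.75 mm²); the cylinder at (7, 1): section is a regular 12-gon, circumradius r=2.5 (area = (12/2)·2.500²·sin(360°/12) = 18.75 mm²); Subtracting the remaining from the first: starting from the r=7.5 cylinder (168.75 mm²), the r=2.5 cylinder at (7, 1) partially overlaps it — only the 9.95 mm² overlap (of its 18.75 mm²) is removed, clipping the outline — area = 158.80 mm²; (rotated 35° about Z; rotation is an isometry so areas/perimeters/island counts are preserved). So its area = 158.80 mm². Layer 113 (z = 13.56): the r=7.5 cylinder gives a regular 12-gon of circumradius 7.5 (constant along its height) (area = (12/2)·7.500²·sin(360°/12) = 168.75 mm²); the cylinder at (7, 1) is not intersected at this z (z outside [10, 13.5]); Taking the first minus the rest: none of the subtracted shapes is present at this height, so the r=7.5 cylinder is unchanged — area = 168.75 mm²; (rotated 35° about Z; rotation is an isometry so areas/perimeters/island counts are preserved). So its area = 168.75 mm². Layer 113 is larger (168.75 vs 158.80 mm²).

layer 113 (z = 13.56 mm)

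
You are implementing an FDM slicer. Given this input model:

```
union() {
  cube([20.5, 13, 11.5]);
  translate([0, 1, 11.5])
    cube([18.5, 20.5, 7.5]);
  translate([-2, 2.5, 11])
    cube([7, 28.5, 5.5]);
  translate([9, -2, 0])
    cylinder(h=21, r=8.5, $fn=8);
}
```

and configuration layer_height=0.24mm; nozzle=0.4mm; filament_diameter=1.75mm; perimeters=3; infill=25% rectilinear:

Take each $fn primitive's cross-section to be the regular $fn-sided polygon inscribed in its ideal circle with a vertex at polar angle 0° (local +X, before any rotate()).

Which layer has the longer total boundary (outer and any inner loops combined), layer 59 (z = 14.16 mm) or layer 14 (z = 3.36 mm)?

Layer 59 (z = 14.16): the cube is absent (z outside [0, 11.5]); the cube at (0, 1) is present — its section is the full 18.5×20.5 rectangle (perimeter 78.00 mm); the 7×28.5 cube at (-2, 2.5) contributes its full rectangle (perimeter 71.00 mm); the r=8.5 cylinder at (9, -2) contributes a regular 8-gon of circumradius 8.5 (perimeter = 2·8·8.500·sin(180°/8) = 52.04 mm); Taking the union: the regions partially overlap (shared area 149.90 mm²), so the edge portions inside another operand are dropped and the merged outline is re-measured after clipping — boundary = 119.00 mm. So its perimeter = 119.00 mm. Layer 14 (z = 3.36): the cube (footprint 20.5×13) is included at this height (perimeter 67.00 mm); the cube at (0, 1) is absent (z outside [11.5, 19]); the cube at (-2, 2.5) is absent (z outside [11, 16.5]); the r=8.5 cylinder at (9, -2) gives a regular 8-gon of circumradius 8.5 (constant along its height) (perimeter = 2·8·8.500·sin(180°/8) = 52.04 mm); Combining (union): the regions partially overlap (shared area 69.83 mm²), so the edge portions inside another operand are dropped and the merged outline is re-measured after clipping — boundary = 82.01 mm. So its perimeter = 82.01 mm. Layer 59 is larger (119.00 vs 82.01 mm).

layer 59 (z = 14.16 mm)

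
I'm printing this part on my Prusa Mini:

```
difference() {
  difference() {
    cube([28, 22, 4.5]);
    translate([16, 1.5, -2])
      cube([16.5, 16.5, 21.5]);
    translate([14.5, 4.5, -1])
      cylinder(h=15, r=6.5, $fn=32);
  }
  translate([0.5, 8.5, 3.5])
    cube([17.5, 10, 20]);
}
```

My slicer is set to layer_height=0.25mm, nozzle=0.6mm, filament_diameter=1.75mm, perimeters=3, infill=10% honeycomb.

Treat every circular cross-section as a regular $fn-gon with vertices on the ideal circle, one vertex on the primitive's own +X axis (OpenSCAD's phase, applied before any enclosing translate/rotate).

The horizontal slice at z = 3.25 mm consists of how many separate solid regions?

At z = 3.25 mm: the cube is present — its section is the full 28×22 rectangle; the cube at (16, 1.5) (footprint 16.5×16.5) is included at this height; the r=6.5 cylinder at (14.5, 4.5) gives a regular 32-gon of circumradius 6.5 (constant along its height); Subtracting the remaining from the first: starting from the 28×22 cube, the 16.5×16.5 cube at (16, 1.5) partially overlaps it — only the 198.00 mm² overlap (of its 272.25 mm²) is removed, clipping the outline; the r=6.5 cylinder at (14.5, 4.5) partially overlaps it — only the 81.59 mm² overlap (of its 131.88 mm²) is removed, clipping the outline — 2 connected regions; the cube at (0.5, 8.5) does not reach this height (z outside [3.5, 23.5]); After the difference (first − rest): none of the subtracted shapes is present at this height, so that combined region is unchanged — 2 connected regions. The result has 2 disconnected regions.

2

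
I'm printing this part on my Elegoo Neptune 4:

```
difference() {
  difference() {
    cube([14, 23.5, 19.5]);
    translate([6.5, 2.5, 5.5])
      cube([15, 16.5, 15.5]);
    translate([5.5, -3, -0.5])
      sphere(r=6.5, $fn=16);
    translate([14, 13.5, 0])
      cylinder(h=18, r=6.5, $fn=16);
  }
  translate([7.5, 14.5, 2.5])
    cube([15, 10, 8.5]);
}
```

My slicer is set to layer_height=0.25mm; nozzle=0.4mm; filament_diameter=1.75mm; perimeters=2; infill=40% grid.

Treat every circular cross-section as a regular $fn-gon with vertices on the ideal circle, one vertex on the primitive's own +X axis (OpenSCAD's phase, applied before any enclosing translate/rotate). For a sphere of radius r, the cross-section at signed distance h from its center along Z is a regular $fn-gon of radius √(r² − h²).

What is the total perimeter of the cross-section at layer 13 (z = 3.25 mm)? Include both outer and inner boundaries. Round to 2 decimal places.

At z = 3.25 mm: the cube (footprint 14×23.5) is included at this height (perimeter 75.00 mm); the cube at (6.5, 2.5) is absent (z outside [5.5, 21]); the r=6.5 sphere at (5.5, -3) slices to a regular 16-gon of circumradius 5.309 (√(r²−h²) with h=3.75 from center) (perimeter = 2·16·5.309·sin(180°/16) = 33.14 mm); the r=6.5 cylinder at (14, 13.5) contributes a regular 16-gon of circumradius 6.5 (perimeter = 2·16·6.500·sin(180°/16) = 40.58 mm); After the difference (first − rest): starting from the 14×23.5 cube, the r=6.5 sphere at (5.5, -3) partially overlaps it — only the 13.52 mm² overlap (of its 86.30 mm²) is removed, clipping the outline; the r=6.5 cylinder at (14, 13.5) partially overlaps it — only the 64.67 mm² overlap (of its 129.35 mm²) is removed, clipping the outline — boundary = 83.87 mm; the cube at (7.5, 14.5) (footprint 15×10) is included at this height (perimeter 50.00 mm); After the difference (first − rest): starting from the result so far, the 15×10 cube at (7.5, 14.5) partially overlaps it — only the 32.56 mm² overlap (of its 150.00 mm²) is removed, clipping the outline — boundary = 73.95 mm. Overall, the cross-section is a single solid region. Total boundary length (outer) = 73.95 mm.

73.95 mm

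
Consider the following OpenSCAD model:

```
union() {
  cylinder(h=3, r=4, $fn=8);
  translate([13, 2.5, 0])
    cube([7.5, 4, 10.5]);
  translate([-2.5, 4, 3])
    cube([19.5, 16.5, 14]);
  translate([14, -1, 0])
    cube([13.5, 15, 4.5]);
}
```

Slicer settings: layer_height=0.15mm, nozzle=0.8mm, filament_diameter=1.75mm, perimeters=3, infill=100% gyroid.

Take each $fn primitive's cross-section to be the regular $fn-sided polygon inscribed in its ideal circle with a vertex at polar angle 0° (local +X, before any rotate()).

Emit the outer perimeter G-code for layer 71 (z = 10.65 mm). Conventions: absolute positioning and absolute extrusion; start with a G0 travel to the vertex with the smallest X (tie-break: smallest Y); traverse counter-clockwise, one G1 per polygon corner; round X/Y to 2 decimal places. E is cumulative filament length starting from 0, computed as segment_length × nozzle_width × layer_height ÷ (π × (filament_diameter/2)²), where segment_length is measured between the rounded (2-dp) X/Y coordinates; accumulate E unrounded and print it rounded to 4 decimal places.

At z = 10.65 mm: the cylinder is not intersected at this z (z outside [0, 3]); the cube at (13, 2.5) is not intersected at this z (z outside [0, 10.5]); the 19.5×16.5 cube at (-2.5, 4) contributes its full rectangle; the cube at (14, -1) is not intersected at this z (z outside [0, 4.5]); Merging all regions: only the 19.5×16.5 cube at (-2.5, 4) is present, so the union is just that shape — 1 connected region. The outline is a single polygon with 4 vertices. Extrusion per mm of travel: 0.8 × 0.15 / (π × 0.875²) = 0.049890. Accumulating E over each segment gives final E = 3.5921.

G0 X-2.50 Y4.00 Z10.65
G1 X17.00 Y4.00 E0.9729
G1 X17.00 Y20.50 E1.7960
G1 X-2.50 Y20.50 E2.7689
G1 X-2.50 Y4.00 E3.5921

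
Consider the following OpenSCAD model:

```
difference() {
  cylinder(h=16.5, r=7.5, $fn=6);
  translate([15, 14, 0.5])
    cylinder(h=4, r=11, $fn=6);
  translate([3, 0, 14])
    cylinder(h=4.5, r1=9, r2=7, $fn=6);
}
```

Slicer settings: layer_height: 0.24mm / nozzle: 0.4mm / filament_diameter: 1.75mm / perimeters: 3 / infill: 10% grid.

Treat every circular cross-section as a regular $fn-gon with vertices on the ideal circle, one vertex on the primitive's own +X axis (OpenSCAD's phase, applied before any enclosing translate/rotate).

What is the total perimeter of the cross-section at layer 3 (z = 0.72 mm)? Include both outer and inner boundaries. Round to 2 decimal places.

45.00 mm

At z = 0.72 mm: the cylinder: section is a regular 6-gon, circumradius r=7.5 (perimeter = 2·6·7.500·sin(180°/6) = 45.00 mm); the cylinder at (15, 14): section is a regular 6-gon, circumradius r=11 (perimeter = 2·6·11.000·sin(180°/6) = 66.00 mm); the cone at (3, 0) is absent (z outside [14, 18.5]); Subtracting the remaining from the first: starting from the r=7.5 cylinder, the r=11 cylinder at (15, 14) misses the remaining region (no effect) — boundary = 45.00 mm. Overall, the cross-section is a single solid region. Total boundary length (outer) = 45.00 mm.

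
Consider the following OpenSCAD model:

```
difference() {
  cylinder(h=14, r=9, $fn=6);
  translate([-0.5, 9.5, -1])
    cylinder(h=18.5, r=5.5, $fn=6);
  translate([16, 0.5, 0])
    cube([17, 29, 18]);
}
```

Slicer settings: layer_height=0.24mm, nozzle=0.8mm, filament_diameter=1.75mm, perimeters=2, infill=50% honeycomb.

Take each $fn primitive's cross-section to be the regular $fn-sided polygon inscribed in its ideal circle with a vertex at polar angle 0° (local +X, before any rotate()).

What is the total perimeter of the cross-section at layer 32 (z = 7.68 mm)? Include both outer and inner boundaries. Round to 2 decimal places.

At z = 7.68 mm: the r=9 cylinder gives a regular 6-gon of circumradius 9 (constant along its height) (perimeter = 2·6·9.000·sin(180°/6) = 54.00 mm); the r=5.5 cylinder at (-0.5, 9.5) contributes a regular 6-gon of circumradius 5.5 (perimeter = 2·6·5.500·sin(180°/6) = 33.00 mm); the cube at (16, 0.5) is present — its section is the full 17×29 rectangle (perimeter 92.00 mm); After the difference (first − rest): starting from the r=9 cylinder, the r=5.5 cylinder at (-0.5, 9.5) partially overlaps it — only the 22.10 mm² overlap (of its 78.59 mm²) is removed, clipping the outline; the 17×29 cube at (16, 0.5) misses the remaining region (no effect) — boundary = 57.02 mm. Overall, the cross-section is a single solid region. Total boundary length (outer) = 57.02 mm.

57.02 mm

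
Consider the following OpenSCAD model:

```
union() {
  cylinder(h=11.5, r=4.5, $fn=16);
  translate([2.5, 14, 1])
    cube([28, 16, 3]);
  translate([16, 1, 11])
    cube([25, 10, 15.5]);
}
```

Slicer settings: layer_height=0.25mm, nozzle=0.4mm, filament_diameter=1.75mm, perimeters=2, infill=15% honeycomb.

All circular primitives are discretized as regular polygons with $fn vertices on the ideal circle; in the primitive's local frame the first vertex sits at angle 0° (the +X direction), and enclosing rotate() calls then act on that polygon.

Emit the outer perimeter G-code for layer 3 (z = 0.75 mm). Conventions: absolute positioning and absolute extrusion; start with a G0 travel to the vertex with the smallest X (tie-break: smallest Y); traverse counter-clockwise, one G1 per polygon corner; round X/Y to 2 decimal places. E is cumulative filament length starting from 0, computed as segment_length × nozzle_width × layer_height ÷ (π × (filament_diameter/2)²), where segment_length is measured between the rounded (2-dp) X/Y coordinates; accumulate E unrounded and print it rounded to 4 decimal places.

G0 X-4.50 Y0.00 Z0.75
G1 X-4.16 Y-1.72 E0.0729
G1 X-3.18 Y-3.18 E0.1460
G1 X-1.72 Y-4.16 E0.2191
G1 X0.00 Y-4.50 E0.2920
G1 X1.72 Y-4.16 E0.3649
G1 X3.18 Y-3.18 E0.4380
G1 X4.16 Y-1.72 E0.5111
G1 X4.50 Y0.00 E0.5840
G1 X4.16 Y1.72 E0.6569
G1 X3.18 Y3.18 E0.7300
G1 X1.72 Y4.16 E0.8031
G1 X0.00 Y4.50 E0.8760
G1 X-1.72 Y4.16 E0.9489
G1 X-3.18 Y3.18 E1.0220
G1 X-4.16 Y1.72 E1.0951
G1 X-4.50 Y0.00 E1.1680

At z = 0.75 mm: the cylinder: section is a regular 16-gon, circumradius r=4.5; the cube at (2.5, 14) is not intersected at this z (z outside [1, 4]); the cube at (16, 1) is not intersected at this z (z outside [11, 26.5]); Merging all regions: only the r=4.5 cylinder is present, so the union is just that shape — 1 connected region. The outline is a single polygon with 16 vertices. Extrusion per mm of travel: 0.4 × 0.25 / (π × 0.875²) = 0.041575. Accumulating E over each segment gives final E = 1.1680.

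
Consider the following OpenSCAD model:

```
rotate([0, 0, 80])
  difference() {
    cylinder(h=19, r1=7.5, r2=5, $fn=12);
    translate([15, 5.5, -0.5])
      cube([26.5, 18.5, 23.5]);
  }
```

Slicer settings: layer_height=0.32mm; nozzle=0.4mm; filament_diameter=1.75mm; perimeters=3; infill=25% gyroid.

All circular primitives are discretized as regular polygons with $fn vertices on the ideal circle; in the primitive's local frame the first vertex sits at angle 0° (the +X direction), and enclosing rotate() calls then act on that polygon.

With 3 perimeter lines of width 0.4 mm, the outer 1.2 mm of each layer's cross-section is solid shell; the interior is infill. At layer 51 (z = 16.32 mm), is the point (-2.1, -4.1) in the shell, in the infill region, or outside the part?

shell

At z = 16.32 mm: the cone: at t=0.859 of its height the radius interpolates to r₁+(r₂−r₁)t = 5.353, giving a regular 12-gon of that circumradius; the cube at (15, 5.5) (footprint 26.5×18.5) is included at this height; Subtracting the remaining from the first: starting from the cone, the 26.5×18.5 cube at (15, 5.5) misses the remaining region (no effect) — 1 connected region; (whole slice rotated 80° about Z — lengths, areas and connectivity unchanged). Overall, the cross-section is a single solid region. Undo the 80° rotation: the query point maps to (-4.402, 1.356) in the un-rotated model frame. The nearest boundary edge runs (-5.35, 0.00)→(-4.64, 2.68); distance from the point to it = 0.57 mm. The point is inside the cross-section, 0.57 mm from the nearest boundary — within the 1.2 mm shell band (3 × 0.4).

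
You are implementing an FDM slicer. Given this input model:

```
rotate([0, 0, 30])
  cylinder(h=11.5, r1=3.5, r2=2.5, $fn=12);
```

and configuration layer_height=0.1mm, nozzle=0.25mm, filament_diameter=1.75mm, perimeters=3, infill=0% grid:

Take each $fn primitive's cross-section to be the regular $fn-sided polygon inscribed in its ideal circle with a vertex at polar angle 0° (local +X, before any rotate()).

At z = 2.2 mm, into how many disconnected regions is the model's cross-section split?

At z = 2.2 mm: the cone: at t=0.191 of its height the radius interpolates to r₁+(r₂−r₁)t = 3.309, giving a regular 12-gon of that circumradius; (rotated 30° about Z; rotation is an isometry so areas/perimeters/island counts are preserved). The result has 1 disconnected region.

1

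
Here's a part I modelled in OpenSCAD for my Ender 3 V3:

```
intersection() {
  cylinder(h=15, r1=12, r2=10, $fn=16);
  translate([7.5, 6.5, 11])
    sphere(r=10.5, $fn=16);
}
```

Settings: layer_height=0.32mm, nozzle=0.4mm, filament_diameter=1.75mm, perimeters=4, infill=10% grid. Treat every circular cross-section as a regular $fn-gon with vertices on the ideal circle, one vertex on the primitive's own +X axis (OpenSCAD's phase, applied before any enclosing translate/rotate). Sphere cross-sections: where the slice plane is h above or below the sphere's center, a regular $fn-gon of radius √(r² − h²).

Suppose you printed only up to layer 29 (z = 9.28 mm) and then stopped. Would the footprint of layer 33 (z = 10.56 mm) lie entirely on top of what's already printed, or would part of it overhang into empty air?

Compare the two slices. At z = 9.28: the cone (r1=12→r2=10) has section circumradius 10.763 here — a regular 16-gon (area = (16/2)·10.763²·sin(360°/16) = 354.63 mm²); the r=10.5 sphere at (7.5, 6.5) contributes a regular 16-gon of circumradius √(10.5²−1.72²) = 10.358 (area = (16/2)·10.358²·sin(360°/16) = 328.47 mm²); Keeping only the common overlap: the r=10.5 sphere at (7.5, 6.5) partially overlaps the cone; clipping to the common part keeps 142.44 mm² — area = 142.44 mm². At z = 10.56: the cone (r1=12→r2=10) has section circumradius 10.592 here — a regular 16-gon (area = (16/2)·10.592²·sin(360°/16) = 343.47 mm²); the r=10.5 sphere at (7.5, 6.5) slices to a regular 16-gon of circumradius 10.491 (√(r²−h²) with h=0.44 from center) (area = (16/2)·10.491²·sin(360°/16) = 336.93 mm²); After intersecting: the r=10.5 sphere at (7.5, 6.5) partially overlaps the cone; clipping to the common part keeps 141.64 mm² — area = 141.64 mm². Checking containment: at z = 10.56 the cross-section extends beyond the z = 9.28 cross-section by about 2.92 mm².

part overhangs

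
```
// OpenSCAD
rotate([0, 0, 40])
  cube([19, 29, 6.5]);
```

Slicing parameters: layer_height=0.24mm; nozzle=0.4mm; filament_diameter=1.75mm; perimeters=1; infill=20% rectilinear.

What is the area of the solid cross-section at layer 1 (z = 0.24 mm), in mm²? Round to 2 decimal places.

At z = 0.24 mm: the 19×29 cube contributes its full rectangle (area 551.00 mm²); (rotated 40° about Z; rotation is an isometry so areas/perimeters/island counts are preserved). Overall, the cross-section is a single solid region. Net area = 551.00 mm².

551.00 mm²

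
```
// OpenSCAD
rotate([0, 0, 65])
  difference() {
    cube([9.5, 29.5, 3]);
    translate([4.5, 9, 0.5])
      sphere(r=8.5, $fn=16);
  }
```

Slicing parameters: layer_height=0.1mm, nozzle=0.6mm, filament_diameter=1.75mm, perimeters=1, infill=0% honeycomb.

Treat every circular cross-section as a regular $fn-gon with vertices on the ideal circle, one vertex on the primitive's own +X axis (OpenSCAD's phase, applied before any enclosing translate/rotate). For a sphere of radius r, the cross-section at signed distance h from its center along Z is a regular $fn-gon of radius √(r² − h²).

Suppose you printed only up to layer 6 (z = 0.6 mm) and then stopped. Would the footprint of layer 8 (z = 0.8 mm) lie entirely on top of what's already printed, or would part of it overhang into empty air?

entirely on top

Compare the two slices. At z = 0.6: the 9.5×29.5 cube contributes its full rectangle (area 280.25 mm²); the r=8.5 sphere at (4.5, 9) contributes a regular 16-gon of circumradius √(8.5²−0.1²) = 8.499 (area = (16/2)·8.499²·sin(360°/16) = 221.16 mm²); After the difference (first − rest): starting from the 9.5×29.5 cube (280.25 mm²), the r=8.5 sphere at (4.5, 9) partially overlaps it — only the 150.32 mm² overlap (of its 221.16 mm²) is removed, clipping the outline — area = 129.93 mm²; (rotated 65° about Z; rotation is an isometry so areas/perimeters/island counts are preserved). At z = 0.8: the cube (footprint 9.5×29.5) is included at this height (area 280.25 mm²); the r=8.5 sphere at (4.5, 9) contributes a regular 16-gon of circumradius √(8.5²−0.3²) = 8.495 (area = (16/2)·8.495²·sin(360°/16) = 220.92 mm²); After the difference (first − rest): starting from the 9.5×29.5 cube (280.25 mm²), the r=8.5 sphere at (4.5, 9) partially overlaps it — only the 150.23 mm² overlap (of its 220.92 mm²) is removed, clipping the outline — area = 130.02 mm²; (rotated 65° about Z; rotation is an isometry so areas/perimeters/island counts are preserved). Checking containment: the cross-section at z = 0.8 is a subset of the cross-section at z = 0.6.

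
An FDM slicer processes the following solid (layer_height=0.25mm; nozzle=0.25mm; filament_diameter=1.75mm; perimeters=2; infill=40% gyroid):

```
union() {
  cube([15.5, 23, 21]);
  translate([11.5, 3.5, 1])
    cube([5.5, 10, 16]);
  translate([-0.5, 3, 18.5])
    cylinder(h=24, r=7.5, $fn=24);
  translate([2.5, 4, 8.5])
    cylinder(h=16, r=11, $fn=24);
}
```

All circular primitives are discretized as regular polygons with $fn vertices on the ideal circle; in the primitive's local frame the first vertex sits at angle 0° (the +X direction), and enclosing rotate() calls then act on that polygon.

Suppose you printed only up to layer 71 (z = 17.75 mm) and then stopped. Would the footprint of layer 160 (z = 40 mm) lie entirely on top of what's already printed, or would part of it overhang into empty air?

Compare the two slices. At z = 17.75: the cube is present — its section is the full 15.5×23 rectangle (area 356.50 mm²); the cube at (11.5, 3.5) does not reach this height (z outside [1, 17]); the cylinder at (-0.5, 3) does not reach this height (z outside [18.5, 42.5]); the cylinder at (2.5, 4): section is a regular 24-gon, circumradius r=11 (area = (24/2)·11.000²·sin(360°/24) = 375.81 mm²); Combining (union): the regions partially overlap — summed areas 732.31 mm² minus the doubly-counted overlap 173.80 mm² gives 558.51 mm² — area = 558.51 mm². At z = 40: the cube is not intersected at this z (z outside [0, 21]); the cube at (11.5, 3.5) is not intersected at this z (z outside [1, 17]); the cylinder at (-0.5, 3): section is a regular 24-gon, circumradius r=7.5 (area = (24/2)·7.500²·sin(360°/24) = 174.70 mm²); the cylinder at (2.5, 4) is not intersected at this z (z outside [8.5, 24.5]); Merging all regions: only the r=7.5 cylinder at (-0.5, 3) is present, so the union is just that shape — area = 174.70 mm². Checking containment: the cross-section at z = 40 is a subset of the cross-section at z = 17.75.

entirely on top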